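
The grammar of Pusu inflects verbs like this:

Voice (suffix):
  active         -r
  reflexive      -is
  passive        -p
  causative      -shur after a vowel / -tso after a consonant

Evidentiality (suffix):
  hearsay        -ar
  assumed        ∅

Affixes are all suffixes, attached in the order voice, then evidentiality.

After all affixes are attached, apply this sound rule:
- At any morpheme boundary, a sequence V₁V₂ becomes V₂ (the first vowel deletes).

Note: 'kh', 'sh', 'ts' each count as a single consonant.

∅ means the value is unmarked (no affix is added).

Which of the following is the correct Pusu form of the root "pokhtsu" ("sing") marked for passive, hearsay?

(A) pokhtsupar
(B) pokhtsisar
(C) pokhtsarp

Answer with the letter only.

A

Attach voice passive -p → pokhtsup.
Attach evidentiality hearsay -ar → pokhtsupar.
Vowel deletion: no change.
So the correct form is pokhtsupar, option (A).
(B) pokhtsisar is wrong: it uses reflexive instead of passive for voice.
(C) pokhtsarp is wrong: it has the affixes in the wrong order.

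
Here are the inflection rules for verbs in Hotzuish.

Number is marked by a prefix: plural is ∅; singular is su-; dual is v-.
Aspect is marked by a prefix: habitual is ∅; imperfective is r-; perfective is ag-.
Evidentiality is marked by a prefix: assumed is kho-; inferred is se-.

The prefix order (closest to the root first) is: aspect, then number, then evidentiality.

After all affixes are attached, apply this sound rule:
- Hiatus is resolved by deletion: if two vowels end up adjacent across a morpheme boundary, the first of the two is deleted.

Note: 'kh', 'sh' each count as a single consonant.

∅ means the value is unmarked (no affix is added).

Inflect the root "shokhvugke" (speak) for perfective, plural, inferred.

sagshokhvugke

Attach aspect perfective ag- → agshokhvugke.
number = plural: zero marking, form stays agshokhvugke.
Attach evidentiality inferred se- → seagshokhvugke.
Apply vowel deletion: seagshokhvugke → sagshokhvugke.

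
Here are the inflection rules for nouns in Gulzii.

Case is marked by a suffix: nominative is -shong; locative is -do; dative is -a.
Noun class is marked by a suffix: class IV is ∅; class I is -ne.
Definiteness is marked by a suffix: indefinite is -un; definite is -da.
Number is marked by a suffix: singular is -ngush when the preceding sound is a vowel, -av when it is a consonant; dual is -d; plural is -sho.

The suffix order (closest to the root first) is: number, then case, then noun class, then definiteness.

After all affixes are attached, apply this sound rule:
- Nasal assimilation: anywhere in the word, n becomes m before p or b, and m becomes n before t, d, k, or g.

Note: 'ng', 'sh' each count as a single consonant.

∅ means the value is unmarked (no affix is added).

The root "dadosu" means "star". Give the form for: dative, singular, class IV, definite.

dadosungushada

Attach number singular -ngush (after vowel 'u') → dadosungush.
Attach case dative -a → dadosungusha.
noun class = class IV: zero marking, form stays dadosungusha.
Attach definiteness definite -da → dadosungushada.
Nasal assimilation: no change.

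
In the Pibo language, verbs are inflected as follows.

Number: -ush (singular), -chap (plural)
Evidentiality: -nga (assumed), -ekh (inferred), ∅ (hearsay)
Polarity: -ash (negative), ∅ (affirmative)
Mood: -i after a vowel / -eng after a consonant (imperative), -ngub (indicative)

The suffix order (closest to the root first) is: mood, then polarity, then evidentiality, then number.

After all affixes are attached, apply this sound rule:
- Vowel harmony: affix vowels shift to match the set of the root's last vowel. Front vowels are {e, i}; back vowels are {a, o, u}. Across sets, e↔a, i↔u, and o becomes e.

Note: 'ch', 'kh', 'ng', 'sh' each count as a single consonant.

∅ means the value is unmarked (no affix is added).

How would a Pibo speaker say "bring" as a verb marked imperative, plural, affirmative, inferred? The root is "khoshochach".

khoshochachangakhchap

Attach mood imperative -eng (after consonant 'ch') → khoshochacheng.
polarity = affirmative: zero marking, form stays khoshochacheng.
Attach evidentiality inferred -ekh → khoshochachengekh.
Attach number plural -chap → khoshochachengekhchap.
Apply vowel harmony: khoshochachengekhchap → khoshochachangakhchap.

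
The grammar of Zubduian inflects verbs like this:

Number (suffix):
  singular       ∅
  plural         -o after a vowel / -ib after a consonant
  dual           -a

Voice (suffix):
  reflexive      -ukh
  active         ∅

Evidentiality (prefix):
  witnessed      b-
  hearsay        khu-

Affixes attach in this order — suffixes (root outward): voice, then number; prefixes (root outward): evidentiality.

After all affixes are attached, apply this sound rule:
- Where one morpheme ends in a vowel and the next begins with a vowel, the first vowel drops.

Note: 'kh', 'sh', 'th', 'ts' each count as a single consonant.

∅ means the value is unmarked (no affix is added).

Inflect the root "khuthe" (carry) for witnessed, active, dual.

bkhutha

voice = active: zero marking, form stays khuthe.
Attach evidentiality witnessed b- → bkhuthe.
Attach number dual -a → bkhuthea.
Apply vowel deletion: bkhuthea → bkhutha.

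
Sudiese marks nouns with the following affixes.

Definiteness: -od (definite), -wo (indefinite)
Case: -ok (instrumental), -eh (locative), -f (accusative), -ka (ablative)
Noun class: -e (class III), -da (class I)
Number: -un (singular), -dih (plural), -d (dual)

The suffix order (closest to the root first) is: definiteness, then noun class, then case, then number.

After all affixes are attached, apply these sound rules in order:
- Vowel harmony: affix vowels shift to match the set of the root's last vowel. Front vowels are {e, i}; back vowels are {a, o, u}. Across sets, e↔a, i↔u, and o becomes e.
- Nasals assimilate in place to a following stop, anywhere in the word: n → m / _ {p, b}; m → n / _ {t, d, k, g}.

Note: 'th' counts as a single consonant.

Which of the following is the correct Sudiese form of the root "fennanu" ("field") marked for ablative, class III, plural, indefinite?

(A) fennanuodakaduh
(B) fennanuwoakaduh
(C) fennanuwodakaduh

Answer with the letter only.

B

Attach definiteness indefinite -wo → fennanuwo.
Attach noun class class III -e → fennanuwoe.
Attach case ablative -ka → fennanuwoeka.
Attach number plural -dih → fennanuwoekadih.
Apply vowel harmony: fennanuwoekadih → fennanuwoakaduh.
Nasal assimilation: no change.
So the correct form is fennanuwoakaduh, option (B).
(C) fennanuwodakaduh is wrong: it uses class I instead of class III for noun class.
(A) fennanuodakaduh is wrong: it uses definite instead of indefinite for definiteness.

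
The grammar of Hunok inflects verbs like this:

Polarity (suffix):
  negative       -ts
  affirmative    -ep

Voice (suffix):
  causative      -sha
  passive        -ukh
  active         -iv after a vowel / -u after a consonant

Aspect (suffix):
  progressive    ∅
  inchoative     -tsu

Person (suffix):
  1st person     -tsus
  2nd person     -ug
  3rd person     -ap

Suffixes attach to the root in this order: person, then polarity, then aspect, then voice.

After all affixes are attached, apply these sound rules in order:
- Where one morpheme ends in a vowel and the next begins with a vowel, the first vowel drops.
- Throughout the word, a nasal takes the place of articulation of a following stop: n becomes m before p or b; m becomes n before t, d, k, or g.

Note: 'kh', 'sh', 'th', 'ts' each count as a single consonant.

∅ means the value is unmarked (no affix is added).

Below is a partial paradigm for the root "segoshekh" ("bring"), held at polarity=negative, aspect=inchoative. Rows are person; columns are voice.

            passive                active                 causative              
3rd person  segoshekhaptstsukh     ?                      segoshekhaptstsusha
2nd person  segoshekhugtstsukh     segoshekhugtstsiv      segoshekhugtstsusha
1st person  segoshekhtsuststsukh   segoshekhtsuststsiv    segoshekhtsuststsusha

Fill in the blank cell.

segoshekhaptstsiv

Attach person 3rd person -ap → segoshekhap.
Attach polarity negative -ts → segoshekhapts.
Attach aspect inchoative -tsu → segoshekhaptstsu.
Attach voice active -iv (after vowel 'u') → segoshekhaptstsuiv.
Apply vowel deletion: segoshekhaptstsuiv → segoshekhaptstsiv.
Nasal assimilation: no change.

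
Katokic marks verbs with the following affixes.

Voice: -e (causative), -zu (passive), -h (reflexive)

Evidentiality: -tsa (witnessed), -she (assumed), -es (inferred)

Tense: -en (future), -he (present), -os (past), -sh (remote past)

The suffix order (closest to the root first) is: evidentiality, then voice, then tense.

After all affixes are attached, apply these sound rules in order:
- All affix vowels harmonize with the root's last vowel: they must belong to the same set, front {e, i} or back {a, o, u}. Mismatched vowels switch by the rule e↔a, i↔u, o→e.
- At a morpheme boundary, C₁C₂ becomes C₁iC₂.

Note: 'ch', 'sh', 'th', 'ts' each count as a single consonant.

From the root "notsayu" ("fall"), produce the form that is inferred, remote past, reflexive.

notsayuasihish

Attach evidentiality inferred -es → notsayues.
Attach voice reflexive -h → notsayuesh.
Attach tense remote past -sh → notsayueshsh.
Apply vowel harmony: notsayueshsh → notsayuashsh.
Apply epenthesis: notsayuashsh → notsayuasihish.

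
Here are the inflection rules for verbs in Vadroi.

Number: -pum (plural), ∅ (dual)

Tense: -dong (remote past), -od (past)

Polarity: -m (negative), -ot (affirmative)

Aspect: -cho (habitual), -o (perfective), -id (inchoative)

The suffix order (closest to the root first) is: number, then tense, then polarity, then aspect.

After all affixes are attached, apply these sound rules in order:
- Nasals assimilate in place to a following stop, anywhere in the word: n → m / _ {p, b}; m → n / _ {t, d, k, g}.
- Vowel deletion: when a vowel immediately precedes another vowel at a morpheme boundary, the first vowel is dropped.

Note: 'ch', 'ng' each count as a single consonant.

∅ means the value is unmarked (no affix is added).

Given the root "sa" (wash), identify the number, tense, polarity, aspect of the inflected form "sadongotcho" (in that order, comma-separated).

dual, remote past, affirmative, habitual

Segment: sa-dong-ot-cho.
number: ∅ → dual.
tense: -dong → remote past.
polarity: -ot → affirmative.
aspect: -cho → habitual.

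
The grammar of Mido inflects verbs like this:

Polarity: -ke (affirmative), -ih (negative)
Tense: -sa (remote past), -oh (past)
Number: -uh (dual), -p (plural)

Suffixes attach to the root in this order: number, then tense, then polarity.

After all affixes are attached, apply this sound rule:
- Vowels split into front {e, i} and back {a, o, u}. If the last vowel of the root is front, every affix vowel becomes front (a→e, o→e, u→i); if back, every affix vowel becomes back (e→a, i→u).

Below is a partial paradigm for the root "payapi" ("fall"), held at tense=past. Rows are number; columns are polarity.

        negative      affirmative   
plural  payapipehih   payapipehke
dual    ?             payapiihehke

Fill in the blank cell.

Attach number dual -uh → payapiuh.
Attach tense past -oh → payapiuhoh.
Attach polarity negative -ih → payapiuhohih.
Apply vowel harmony: payapiuhohih → payapiihehih.

payapiihehih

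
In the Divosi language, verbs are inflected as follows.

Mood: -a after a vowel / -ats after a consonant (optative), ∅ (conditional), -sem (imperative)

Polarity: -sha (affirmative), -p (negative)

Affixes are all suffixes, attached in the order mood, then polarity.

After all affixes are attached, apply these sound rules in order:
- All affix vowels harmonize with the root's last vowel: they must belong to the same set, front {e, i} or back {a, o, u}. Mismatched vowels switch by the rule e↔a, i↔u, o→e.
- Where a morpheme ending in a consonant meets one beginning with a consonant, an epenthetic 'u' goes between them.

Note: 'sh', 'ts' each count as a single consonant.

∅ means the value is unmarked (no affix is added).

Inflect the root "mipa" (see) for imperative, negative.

mipasamup

Attach mood imperative -sem → mipasem.
Attach polarity negative -p → mipasemp.
Apply vowel harmony: mipasemp → mipasamp.
Apply epenthesis: mipasamp → mipasamup.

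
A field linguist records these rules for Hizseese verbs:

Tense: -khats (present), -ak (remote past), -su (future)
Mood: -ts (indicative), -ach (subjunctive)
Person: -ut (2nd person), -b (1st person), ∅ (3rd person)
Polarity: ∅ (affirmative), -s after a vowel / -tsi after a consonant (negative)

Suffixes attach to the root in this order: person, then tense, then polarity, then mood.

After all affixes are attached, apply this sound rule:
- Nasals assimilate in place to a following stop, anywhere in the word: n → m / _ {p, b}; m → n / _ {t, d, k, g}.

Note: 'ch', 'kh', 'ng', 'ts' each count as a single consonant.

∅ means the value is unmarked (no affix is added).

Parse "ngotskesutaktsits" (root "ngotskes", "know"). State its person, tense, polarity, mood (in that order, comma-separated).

2nd person, remote past, negative, indicative

Segment: ngotskes-ut-ak-tsi-ts.
person: -ut → 2nd person.
tense: -ak → remote past.
polarity: -s/tsi → negative.
mood: -ts → indicative.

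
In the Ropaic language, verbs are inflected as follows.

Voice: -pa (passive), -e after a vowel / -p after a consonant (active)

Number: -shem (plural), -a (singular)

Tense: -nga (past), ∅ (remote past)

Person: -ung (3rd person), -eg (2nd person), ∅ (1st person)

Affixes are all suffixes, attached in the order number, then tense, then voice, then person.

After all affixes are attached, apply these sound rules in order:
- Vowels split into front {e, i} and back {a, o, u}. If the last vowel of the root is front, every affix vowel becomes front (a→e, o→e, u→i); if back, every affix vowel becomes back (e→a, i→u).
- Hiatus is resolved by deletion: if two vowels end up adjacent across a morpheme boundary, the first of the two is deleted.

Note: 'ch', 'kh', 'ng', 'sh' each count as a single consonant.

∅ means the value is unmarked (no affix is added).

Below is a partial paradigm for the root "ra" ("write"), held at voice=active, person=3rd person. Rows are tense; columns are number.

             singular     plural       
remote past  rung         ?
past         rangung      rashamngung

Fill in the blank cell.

rashampung

Attach number plural -shem → rashem.
tense = remote past: zero marking, form stays rashem.
Attach voice active -p (after consonant 'm') → rashemp.
Attach person 3rd person -ung → rashempung.
Apply vowel harmony: rashempung → rashampung.
Vowel deletion: no change.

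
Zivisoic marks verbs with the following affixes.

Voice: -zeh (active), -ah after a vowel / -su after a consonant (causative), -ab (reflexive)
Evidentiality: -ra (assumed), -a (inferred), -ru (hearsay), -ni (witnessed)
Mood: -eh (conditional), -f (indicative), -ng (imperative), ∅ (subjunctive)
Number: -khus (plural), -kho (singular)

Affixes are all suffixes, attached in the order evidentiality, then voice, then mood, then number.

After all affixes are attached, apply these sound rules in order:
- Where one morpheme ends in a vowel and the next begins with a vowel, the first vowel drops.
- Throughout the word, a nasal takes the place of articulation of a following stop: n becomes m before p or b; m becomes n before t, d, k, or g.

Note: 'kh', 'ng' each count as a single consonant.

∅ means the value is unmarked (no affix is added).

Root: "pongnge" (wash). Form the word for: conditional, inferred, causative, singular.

pongngahehkho

Attach evidentiality inferred -a → pongngea.
Attach voice causative -ah (after vowel 'a') → pongngeaah.
Attach mood conditional -eh → pongngeaaheh.
Attach number singular -kho → pongngeaahehkho.
Apply vowel deletion: pongngeaahehkho → pongngahehkho.
Nasal assimilation: no change.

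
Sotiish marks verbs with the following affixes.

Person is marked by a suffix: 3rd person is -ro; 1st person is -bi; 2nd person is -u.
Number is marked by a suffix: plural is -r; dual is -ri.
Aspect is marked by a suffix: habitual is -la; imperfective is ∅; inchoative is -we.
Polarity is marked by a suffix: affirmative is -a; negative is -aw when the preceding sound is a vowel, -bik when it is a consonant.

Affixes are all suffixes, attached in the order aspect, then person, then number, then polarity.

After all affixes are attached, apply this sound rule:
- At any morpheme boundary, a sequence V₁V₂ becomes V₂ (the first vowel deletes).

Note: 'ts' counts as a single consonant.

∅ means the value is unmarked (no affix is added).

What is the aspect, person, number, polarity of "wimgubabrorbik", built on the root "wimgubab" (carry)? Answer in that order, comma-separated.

imperfective, 3rd person, plural, negative

Segment: wimgubab-ro-r-bik.
aspect: ∅ → imperfective.
person: -ro → 3rd person.
number: -r → plural.
polarity: -aw/bik → negative.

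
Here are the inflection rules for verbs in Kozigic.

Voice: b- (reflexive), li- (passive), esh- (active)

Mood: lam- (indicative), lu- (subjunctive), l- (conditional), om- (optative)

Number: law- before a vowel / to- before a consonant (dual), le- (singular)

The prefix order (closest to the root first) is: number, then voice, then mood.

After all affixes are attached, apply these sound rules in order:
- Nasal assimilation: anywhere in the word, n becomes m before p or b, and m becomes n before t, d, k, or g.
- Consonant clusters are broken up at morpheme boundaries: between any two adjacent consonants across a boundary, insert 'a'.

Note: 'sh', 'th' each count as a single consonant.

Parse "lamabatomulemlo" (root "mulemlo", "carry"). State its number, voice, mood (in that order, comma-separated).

Segment: lam-b-to-mulemlo.
number: law/to- → dual.
voice: b- → reflexive.
mood: lam- → indicative.

dual, reflexive, indicative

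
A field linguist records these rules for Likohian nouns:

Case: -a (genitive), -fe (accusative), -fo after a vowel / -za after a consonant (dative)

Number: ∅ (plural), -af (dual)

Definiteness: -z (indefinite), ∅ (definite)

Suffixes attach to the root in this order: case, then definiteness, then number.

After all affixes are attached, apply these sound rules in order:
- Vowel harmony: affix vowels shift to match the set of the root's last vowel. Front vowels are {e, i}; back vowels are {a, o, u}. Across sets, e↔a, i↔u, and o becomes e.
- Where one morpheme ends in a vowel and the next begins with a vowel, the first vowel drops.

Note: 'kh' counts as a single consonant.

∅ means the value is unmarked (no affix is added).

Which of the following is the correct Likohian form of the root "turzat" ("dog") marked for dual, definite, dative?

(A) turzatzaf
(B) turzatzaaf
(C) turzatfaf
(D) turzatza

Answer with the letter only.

A

Attach case dative -za (after consonant 't') → turzatza.
definiteness = definite: zero marking, form stays turzatza.
Attach number dual -af → turzatzaaf.
Vowel harmony: no change.
Apply vowel deletion: turzatzaaf → turzatzaf.
So the correct form is turzatzaf, option (A).
(C) turzatfaf is wrong: it uses accusative instead of dative for case.
(B) turzatzaaf is wrong: it fails to apply the sound rule(s).
(D) turzatza is wrong: it uses plural instead of dual for number.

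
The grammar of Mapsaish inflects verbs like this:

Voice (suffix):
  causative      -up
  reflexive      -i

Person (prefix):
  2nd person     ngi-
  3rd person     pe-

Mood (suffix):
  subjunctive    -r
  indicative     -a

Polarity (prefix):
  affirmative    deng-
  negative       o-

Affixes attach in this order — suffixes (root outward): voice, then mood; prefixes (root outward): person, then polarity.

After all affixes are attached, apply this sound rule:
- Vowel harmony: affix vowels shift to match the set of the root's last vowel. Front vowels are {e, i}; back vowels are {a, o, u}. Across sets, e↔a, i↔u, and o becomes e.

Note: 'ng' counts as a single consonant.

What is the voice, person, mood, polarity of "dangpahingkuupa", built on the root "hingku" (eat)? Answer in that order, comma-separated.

causative, 3rd person, indicative, affirmative

Segment: deng-pe-hingku-up-a.
voice: -up → causative.
person: pe- → 3rd person.
mood: -a → indicative.
polarity: deng- → affirmative.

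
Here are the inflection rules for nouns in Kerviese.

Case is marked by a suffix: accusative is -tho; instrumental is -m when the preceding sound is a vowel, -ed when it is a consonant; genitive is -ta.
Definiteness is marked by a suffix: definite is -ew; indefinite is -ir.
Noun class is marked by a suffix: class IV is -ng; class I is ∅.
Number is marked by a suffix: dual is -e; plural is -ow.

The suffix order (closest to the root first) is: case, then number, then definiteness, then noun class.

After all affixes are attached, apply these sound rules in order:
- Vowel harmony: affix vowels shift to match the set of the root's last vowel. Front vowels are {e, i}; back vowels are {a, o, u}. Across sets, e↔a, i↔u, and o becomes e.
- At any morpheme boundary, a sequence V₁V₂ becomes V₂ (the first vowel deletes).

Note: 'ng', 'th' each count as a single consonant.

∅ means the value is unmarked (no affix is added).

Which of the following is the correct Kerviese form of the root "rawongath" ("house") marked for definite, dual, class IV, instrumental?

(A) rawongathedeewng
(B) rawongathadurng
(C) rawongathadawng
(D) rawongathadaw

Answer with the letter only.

C

Attach case instrumental -ed (after consonant 'th') → rawongathed.
Attach number dual -e → rawongathede.
Attach definiteness definite -ew → rawongathedeew.
Attach noun class class IV -ng → rawongathedeewng.
Apply vowel harmony: rawongathedeewng → rawongathadaawng.
Apply vowel deletion: rawongathadaawng → rawongathadawng.
So the correct form is rawongathadawng, option (C).
(B) rawongathadurng is wrong: it uses indefinite instead of definite for definiteness.
(A) rawongathedeewng is wrong: it fails to apply the sound rule(s).
(D) rawongathadaw is wrong: it uses class I instead of class IV for noun class.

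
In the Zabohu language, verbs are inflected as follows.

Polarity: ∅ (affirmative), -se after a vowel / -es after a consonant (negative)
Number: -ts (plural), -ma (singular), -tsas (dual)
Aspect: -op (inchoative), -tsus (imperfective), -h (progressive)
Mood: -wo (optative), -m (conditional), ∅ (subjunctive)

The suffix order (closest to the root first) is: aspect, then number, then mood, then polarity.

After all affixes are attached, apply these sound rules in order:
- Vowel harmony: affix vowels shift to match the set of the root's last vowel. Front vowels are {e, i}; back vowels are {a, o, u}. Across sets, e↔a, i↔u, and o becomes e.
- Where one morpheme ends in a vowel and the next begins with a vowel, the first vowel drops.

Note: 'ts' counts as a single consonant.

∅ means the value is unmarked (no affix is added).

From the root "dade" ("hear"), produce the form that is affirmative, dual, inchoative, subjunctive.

Attach aspect inchoative -op → dadeop.
Attach number dual -tsas → dadeoptsas.
mood = subjunctive: zero marking, form stays dadeoptsas.
polarity = affirmative: zero marking, form stays dadeoptsas.
Apply vowel harmony: dadeoptsas → dadeeptses.
Apply vowel deletion: dadeeptses → dadeptses.

dadeptses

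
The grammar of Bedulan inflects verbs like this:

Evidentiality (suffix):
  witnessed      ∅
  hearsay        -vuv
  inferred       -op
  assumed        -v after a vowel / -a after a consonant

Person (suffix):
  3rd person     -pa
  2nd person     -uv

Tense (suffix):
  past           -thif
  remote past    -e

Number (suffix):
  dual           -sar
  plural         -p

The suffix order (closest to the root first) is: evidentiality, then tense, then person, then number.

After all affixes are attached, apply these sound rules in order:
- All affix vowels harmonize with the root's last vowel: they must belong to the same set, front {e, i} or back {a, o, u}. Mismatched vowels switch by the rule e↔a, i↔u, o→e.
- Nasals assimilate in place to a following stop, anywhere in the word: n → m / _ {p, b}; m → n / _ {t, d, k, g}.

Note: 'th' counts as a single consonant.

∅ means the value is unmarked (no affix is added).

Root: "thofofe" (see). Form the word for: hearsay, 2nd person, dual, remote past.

thofofeviveivser

Attach evidentiality hearsay -vuv → thofofevuv.
Attach tense remote past -e → thofofevuve.
Attach person 2nd person -uv → thofofevuveuv.
Attach number dual -sar → thofofevuveuvsar.
Apply vowel harmony: thofofevuveuvsar → thofofeviveivser.
Nasal assimilation: no change.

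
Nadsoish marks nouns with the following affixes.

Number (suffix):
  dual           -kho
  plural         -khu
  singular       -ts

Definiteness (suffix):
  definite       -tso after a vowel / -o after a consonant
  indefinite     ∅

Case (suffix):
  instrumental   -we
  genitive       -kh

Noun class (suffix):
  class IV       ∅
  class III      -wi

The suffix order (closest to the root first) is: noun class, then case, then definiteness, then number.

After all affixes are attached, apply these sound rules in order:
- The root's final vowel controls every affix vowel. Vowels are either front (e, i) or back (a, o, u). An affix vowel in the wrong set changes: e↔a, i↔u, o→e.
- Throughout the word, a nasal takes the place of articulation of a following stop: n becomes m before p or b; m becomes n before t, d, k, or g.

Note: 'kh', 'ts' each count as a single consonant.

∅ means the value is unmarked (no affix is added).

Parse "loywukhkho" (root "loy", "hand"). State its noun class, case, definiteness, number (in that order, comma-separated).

class III, genitive, indefinite, dual

Segment: loy-wi-kh-kho.
noun class: -wi → class III.
case: -kh → genitive.
definiteness: ∅ → indefinite.
number: -kho → dual.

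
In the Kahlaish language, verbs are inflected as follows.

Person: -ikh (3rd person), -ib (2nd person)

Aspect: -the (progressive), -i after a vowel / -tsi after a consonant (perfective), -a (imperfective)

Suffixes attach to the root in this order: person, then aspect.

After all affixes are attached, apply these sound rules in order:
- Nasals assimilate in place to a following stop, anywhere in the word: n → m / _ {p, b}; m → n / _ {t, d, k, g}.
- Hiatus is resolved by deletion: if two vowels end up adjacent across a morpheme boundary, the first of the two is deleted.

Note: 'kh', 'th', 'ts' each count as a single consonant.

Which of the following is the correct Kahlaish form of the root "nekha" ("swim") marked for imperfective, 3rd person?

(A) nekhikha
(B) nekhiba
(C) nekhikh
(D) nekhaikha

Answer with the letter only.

A

Attach person 3rd person -ikh → nekhaikh.
Attach aspect imperfective -a → nekhaikha.
Nasal assimilation: no change.
Apply vowel deletion: nekhaikha → nekhikha.
So the correct form is nekhikha, option (A).
(B) nekhiba is wrong: it uses 2nd person instead of 3rd person for person.
(C) nekhikh is wrong: it has the affixes in the wrong order.
(D) nekhaikha is wrong: it fails to apply the sound rule(s).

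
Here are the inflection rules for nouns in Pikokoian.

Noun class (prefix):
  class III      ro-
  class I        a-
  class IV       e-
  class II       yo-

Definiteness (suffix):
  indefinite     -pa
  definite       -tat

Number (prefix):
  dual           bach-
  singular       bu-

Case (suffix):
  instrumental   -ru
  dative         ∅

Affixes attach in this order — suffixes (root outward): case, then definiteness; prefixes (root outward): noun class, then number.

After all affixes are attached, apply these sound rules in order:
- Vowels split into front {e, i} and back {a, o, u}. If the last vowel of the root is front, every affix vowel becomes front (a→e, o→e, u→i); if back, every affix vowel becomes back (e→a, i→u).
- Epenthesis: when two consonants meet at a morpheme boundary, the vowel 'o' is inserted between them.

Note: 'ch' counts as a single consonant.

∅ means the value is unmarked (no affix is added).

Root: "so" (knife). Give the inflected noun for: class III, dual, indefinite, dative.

bachorosopa

Attach noun class class III ro- → roso.
case = dative: zero marking, form stays roso.
Attach definiteness indefinite -pa → rosopa.
Attach number dual bach- → bachrosopa.
Vowel harmony: no change.
Apply epenthesis: bachrosopa → bachorosopa.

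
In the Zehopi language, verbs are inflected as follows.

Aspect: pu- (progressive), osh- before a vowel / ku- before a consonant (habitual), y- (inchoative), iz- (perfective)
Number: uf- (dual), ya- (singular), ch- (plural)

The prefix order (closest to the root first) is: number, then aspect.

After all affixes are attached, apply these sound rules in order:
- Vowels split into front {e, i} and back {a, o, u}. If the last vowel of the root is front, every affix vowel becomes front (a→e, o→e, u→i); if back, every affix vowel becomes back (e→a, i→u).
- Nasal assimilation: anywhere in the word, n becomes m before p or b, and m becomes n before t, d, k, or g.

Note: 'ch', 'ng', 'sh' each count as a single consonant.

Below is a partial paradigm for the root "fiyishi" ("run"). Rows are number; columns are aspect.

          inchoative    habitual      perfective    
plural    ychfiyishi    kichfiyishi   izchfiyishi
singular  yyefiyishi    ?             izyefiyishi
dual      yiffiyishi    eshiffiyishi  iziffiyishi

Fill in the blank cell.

Attach number singular ya- → yafiyishi.
Attach aspect habitual ku- (before consonant 'y') → kuyafiyishi.
Apply vowel harmony: kuyafiyishi → kiyefiyishi.
Nasal assimilation: no change.

kiyefiyishi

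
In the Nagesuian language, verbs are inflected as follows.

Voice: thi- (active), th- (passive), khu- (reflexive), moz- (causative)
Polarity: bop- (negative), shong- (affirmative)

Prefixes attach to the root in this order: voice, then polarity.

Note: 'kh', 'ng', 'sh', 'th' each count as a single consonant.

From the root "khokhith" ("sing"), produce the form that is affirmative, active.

shongthikhokhith

Attach voice active thi- → thikhokhith.
Attach polarity affirmative shong- → shongthikhokhith.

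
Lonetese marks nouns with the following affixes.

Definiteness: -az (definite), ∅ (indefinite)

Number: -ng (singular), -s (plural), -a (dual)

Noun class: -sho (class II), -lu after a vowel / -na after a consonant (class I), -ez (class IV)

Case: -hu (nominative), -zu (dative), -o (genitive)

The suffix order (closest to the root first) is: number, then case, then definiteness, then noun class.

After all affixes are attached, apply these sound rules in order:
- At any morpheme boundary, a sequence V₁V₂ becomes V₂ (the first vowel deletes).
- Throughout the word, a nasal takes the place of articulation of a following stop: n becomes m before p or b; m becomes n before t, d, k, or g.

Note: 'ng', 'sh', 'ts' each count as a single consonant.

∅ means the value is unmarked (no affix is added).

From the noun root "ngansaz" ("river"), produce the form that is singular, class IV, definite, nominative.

ngansaznghazez

Attach number singular -ng → ngansazng.
Attach case nominative -hu → ngansaznghu.
Attach definiteness definite -az → ngansaznghuaz.
Attach noun class class IV -ez → ngansaznghuazez.
Apply vowel deletion: ngansaznghuazez → ngansaznghazez.
Nasal assimilation: no change.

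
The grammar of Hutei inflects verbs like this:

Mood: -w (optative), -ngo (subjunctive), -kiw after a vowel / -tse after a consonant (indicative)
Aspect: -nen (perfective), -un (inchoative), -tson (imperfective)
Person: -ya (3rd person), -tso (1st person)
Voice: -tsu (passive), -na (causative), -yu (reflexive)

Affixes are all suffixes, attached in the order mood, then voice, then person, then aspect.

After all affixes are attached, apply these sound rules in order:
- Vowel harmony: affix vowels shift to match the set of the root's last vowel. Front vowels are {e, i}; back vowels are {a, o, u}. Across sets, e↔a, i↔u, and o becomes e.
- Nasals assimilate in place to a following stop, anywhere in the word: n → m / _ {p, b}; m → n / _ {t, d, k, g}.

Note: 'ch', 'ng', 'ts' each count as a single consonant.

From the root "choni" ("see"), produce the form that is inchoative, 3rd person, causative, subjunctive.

Attach mood subjunctive -ngo → choningo.
Attach voice causative -na → choningona.
Attach person 3rd person -ya → choningonaya.
Attach aspect inchoative -un → choningonayaun.
Apply vowel harmony: choningonayaun → choningeneyein.
Nasal assimilation: no change.

choningeneyein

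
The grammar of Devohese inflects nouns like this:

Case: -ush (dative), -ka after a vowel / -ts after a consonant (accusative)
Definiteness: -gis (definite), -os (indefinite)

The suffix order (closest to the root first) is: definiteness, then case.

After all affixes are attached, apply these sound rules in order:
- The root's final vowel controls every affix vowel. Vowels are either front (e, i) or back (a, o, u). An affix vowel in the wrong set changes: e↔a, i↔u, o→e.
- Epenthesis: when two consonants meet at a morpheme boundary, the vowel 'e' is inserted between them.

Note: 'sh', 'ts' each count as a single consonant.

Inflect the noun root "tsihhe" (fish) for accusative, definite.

Attach definiteness definite -gis → tsihhegis.
Attach case accusative -ts (after consonant 's') → tsihhegists.
Vowel harmony: no change.
Apply epenthesis: tsihhegists → tsihhegisets.

tsihhegisets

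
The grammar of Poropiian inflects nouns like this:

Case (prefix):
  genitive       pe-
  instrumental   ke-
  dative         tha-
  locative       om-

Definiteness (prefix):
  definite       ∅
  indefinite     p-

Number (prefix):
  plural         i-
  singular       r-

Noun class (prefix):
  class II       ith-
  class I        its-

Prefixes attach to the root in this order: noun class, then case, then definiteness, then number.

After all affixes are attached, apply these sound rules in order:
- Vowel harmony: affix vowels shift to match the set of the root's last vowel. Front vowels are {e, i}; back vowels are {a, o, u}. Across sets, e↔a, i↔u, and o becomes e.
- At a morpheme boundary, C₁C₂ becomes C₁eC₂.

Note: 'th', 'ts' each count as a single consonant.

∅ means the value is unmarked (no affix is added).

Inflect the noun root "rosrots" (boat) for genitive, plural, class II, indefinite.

Attach noun class class II ith- → ithrosrots.
Attach case genitive pe- → peithrosrots.
Attach definiteness indefinite p- → ppeithrosrots.
Attach number plural i- → ippeithrosrots.
Apply vowel harmony: ippeithrosrots → uppauthrosrots.
Apply epenthesis: uppauthrosrots → upepautherosrots.

upepautherosrots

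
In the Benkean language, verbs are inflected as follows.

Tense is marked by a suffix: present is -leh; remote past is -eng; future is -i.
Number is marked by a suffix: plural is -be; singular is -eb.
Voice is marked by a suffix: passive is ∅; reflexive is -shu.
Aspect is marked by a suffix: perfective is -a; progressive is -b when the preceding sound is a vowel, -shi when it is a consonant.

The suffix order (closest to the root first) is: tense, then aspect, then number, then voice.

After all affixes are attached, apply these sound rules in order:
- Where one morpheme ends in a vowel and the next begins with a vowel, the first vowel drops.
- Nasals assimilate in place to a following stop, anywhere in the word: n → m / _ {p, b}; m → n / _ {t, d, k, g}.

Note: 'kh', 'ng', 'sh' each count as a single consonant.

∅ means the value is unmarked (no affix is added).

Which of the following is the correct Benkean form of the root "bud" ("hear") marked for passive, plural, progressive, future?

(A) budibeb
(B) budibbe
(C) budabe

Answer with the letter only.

B

Attach tense future -i → budi.
Attach aspect progressive -b (after vowel 'i') → budib.
Attach number plural -be → budibbe.
voice = passive: zero marking, form stays budibbe.
Vowel deletion: no change.
Nasal assimilation: no change.
So the correct form is budibbe, option (B).
(A) budibeb is wrong: it uses singular instead of plural for number.
(C) budabe is wrong: it uses perfective instead of progressive for aspect.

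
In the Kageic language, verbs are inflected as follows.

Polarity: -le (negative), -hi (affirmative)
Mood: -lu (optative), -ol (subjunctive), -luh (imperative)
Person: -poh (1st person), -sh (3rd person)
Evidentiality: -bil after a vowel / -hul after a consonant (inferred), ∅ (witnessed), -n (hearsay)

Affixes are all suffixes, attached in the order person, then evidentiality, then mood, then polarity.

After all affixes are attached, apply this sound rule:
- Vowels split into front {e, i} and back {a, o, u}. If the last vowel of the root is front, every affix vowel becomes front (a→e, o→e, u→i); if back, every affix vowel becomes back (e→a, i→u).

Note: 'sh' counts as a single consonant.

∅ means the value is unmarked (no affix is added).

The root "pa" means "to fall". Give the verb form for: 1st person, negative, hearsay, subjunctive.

Attach person 1st person -poh → papoh.
Attach evidentiality hearsay -n → papohn.
Attach mood subjunctive -ol → papohnol.
Attach polarity negative -le → papohnolle.
Apply vowel harmony: papohnolle → papohnolla.

papohnolla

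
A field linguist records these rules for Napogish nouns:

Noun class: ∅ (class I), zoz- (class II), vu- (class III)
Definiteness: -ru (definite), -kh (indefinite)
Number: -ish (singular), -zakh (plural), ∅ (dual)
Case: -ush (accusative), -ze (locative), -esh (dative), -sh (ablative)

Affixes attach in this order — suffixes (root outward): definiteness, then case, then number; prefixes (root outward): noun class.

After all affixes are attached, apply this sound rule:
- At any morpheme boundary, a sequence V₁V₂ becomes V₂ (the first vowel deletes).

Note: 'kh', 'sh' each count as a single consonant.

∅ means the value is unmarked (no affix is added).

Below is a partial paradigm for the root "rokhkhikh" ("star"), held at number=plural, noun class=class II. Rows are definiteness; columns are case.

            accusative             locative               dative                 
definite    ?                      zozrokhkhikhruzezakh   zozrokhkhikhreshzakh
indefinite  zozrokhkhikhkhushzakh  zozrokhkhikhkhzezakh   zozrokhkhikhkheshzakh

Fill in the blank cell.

Attach definiteness definite -ru → rokhkhikhru.
Attach case accusative -ush → rokhkhikhruush.
Attach number plural -zakh → rokhkhikhruushzakh.
Attach noun class class II zoz- → zozrokhkhikhruushzakh.
Apply vowel deletion: zozrokhkhikhruushzakh → zozrokhkhikhrushzakh.

zozrokhkhikhrushzakh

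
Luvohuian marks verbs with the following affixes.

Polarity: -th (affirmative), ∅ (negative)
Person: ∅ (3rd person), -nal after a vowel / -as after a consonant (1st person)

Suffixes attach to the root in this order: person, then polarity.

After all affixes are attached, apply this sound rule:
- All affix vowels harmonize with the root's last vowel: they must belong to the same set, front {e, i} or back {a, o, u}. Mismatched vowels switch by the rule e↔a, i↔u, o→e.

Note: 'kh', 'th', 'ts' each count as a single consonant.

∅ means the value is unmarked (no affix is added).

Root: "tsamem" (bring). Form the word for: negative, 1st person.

tsamemes

Attach person 1st person -as (after consonant 'm') → tsamemas.
polarity = negative: zero marking, form stays tsamemas.
Apply vowel harmony: tsamemas → tsamemes.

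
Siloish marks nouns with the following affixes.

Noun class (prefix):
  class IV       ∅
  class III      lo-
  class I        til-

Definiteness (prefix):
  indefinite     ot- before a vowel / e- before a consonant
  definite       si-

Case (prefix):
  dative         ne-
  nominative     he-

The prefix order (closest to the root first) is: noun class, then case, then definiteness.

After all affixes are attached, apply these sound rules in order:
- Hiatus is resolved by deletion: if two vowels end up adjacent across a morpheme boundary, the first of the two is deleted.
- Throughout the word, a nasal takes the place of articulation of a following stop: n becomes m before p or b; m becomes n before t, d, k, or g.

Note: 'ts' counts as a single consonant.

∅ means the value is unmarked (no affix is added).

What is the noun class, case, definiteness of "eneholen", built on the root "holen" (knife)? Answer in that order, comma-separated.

class IV, dative, indefinite

Segment: e-ne-holen.
noun class: ∅ → class IV.
case: ne- → dative.
definiteness: ot/e- → indefinite.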